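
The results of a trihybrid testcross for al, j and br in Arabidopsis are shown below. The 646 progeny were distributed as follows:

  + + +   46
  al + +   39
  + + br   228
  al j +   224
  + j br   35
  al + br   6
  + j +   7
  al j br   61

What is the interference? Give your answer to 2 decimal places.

0.20

The two most frequent reciprocal classes, al j + and + + br, are the parental types, so the F1 was al j + / + + br.
The two rarest classes, + j + and al + br, are the double crossovers. Comparing them with the parentals, only the al allele has switched, so al is the middle locus and the order is j – al – br.
j–al: (74 + 13)/646 = 0.1347; al–br: (107 + 13)/646 = 0.1858.
Expected DCO frequency = 0.1347 × 0.1858 ≈ 0.02503; observed = 13/646 ≈ 0.02012.
Coefficient of coincidence = 0.02012/0.02503 ≈ 0.80; interference = 1 − 0.80 = 0.20.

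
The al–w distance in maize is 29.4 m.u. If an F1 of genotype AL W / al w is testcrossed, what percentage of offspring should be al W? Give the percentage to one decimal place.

A map distance of 29.4 m.u. corresponds to a recombination frequency of 0.294.
The F1 is AL W / al w, so al W is a recombinant gamete class with expected frequency r/2 = 0.294/2 = 0.1470.
That is 0.1470 = 14.7% of the progeny.

14.7%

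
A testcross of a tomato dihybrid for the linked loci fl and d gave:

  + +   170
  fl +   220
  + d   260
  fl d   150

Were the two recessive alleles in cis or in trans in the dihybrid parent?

trans

The two most frequent classes are + d (260) and fl + (220); these are the parental (non-recombinant) types.
So the F1 carried + d on one chromosome and fl + on the other — the recessive alleles are on opposite chromosomes (trans / repulsion).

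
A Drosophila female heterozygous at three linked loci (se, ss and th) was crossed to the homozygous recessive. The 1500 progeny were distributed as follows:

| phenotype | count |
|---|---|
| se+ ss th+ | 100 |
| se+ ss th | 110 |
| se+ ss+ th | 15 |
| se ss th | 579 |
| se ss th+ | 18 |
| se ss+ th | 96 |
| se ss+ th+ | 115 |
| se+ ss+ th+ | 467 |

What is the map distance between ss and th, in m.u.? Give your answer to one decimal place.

The two most frequent reciprocal classes, se ss th and se+ ss+ th+, are the parental types, so the F1 was se ss th / se+ ss+ th+.
The two rarest classes, se ss th+ and se+ ss+ th, are the double crossovers. Comparing them with the parentals, only the th allele has switched, so th is the middle locus and the order is se – th – ss.
Crossovers in the th–ss interval produce the single-crossover classes se ss+ th and se+ ss th+ (96 + 100 = 196) plus the double crossovers (33).
RF(th–ss) = (196 + 33) / 1500 = 229/1500 = 0.1527 → 15.3 m.u.

15.3 m.u.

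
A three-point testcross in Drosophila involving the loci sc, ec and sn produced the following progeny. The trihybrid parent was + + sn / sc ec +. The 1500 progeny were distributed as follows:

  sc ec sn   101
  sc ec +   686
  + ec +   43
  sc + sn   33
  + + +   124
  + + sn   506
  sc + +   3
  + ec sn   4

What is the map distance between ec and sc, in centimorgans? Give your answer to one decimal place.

5.5 centimorgans

The two rarest classes, + ec sn and sc + +, are the double crossovers. Comparing them with the parentals, only the ec allele has switched, so ec is the middle locus and the order is sn – ec – sc.
Crossovers in the ec–sc interval produce the single-crossover classes sc + sn and + ec + (33 + 43 = 76) plus the double crossovers (7).
RF(ec–sc) = (76 + 7) / 1500 = 83/1500 = 0.0553 → 5.5 centimorgans.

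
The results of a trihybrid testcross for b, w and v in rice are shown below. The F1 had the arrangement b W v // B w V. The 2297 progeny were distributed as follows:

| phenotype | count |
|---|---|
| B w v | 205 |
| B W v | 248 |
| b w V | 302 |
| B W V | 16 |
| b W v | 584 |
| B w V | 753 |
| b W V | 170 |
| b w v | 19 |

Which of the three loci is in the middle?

The two rarest classes, b w v and B W V, are the double crossovers. Comparing them with the parentals, only the w allele has switched, so w is the middle locus and the order is v – w – b.

w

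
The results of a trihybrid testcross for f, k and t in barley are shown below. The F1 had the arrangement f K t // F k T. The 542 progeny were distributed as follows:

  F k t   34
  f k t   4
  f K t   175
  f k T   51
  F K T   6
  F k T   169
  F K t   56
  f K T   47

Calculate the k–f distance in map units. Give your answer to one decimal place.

The two rarest classes, f k t and F K T, are the double crossovers. Comparing them with the parentals, only the k allele has switched, so k is the middle locus and the order is t – k – f.
Crossovers in the k–f interval produce the single-crossover classes F K t and f k T (56 + 51 = 107) plus the double crossovers (10).
RF(k–f) = (107 + 10) / 542 = 117/542 = 0.2159 → 21.6 map units.

21.6 map units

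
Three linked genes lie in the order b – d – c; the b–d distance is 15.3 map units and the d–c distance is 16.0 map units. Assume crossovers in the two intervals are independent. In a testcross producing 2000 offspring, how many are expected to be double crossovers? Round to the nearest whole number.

49

Map distances give recombination frequencies of 0.153 and 0.160 for the two intervals.
With no interference, expected double-crossover frequency = 0.153 × 0.160 = 0.02448.
Expected number = 0.02448 × 2000 = 48.96 ≈ 49.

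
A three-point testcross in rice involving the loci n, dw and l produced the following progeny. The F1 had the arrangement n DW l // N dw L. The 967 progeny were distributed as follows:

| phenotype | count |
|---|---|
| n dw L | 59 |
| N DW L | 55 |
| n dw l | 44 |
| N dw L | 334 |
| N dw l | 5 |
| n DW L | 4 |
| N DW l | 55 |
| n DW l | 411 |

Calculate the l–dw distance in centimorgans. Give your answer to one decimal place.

The two rarest classes, n DW L and N dw l, are the double crossovers. Comparing them with the parentals, only the l allele has switched, so l is the middle locus and the order is dw – l – n.
Crossovers in the dw–l interval produce the single-crossover classes n dw l and N DW L (44 + 55 = 99) plus the double crossovers (9).
RF(dw–l) = (99 + 9) / 967 = 108/967 = 0.1117 → 11.2 centimorgans.

11.2 centimorgans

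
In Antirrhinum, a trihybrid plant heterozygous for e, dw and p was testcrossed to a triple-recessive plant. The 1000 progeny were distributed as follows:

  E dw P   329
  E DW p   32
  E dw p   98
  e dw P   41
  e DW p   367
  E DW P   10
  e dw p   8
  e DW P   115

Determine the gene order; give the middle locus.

dw

The two most frequent reciprocal classes, E dw P and e DW p, are the parental types, so the F1 was E dw P / e DW p.
The two rarest classes, E DW P and e dw p, are the double crossovers. Comparing them with the parentals, only the dw allele has switched, so dw is the middle locus and the order is p – dw – e.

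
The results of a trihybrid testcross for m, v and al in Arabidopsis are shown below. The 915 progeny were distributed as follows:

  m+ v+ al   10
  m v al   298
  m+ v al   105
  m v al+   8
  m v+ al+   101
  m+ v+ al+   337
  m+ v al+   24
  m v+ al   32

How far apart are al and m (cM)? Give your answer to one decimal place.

The two most frequent reciprocal classes, m+ v+ al+ and m v al, are the parental types, so the F1 was m+ v+ al+ / m v al.
The two rarest classes, m+ v+ al and m v al+, are the double crossovers. Comparing them with the parentals, only the al allele has switched, so al is the middle locus and the order is m – al – v.
Crossovers in the m–al interval produce the single-crossover classes m v+ al+ and m+ v al (101 + 105 = 206) plus the double crossovers (18).
RF(m–al) = (206 + 18) / 915 = 224/915 = 0.2448 → 24.5 cM.

24.5 cM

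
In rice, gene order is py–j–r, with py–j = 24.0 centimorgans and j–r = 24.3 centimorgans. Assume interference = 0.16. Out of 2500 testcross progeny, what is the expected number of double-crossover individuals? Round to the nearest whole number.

122

Map distances give recombination frequencies of 0.240 and 0.243 for the two intervals.
With interference 0.16 (so coincidence = 0.84), expected double-crossover frequency = 0.240 × 0.243 × 0.84 = 0.04899.
Expected number = 0.04899 × 2500 = 122.47 ≈ 122.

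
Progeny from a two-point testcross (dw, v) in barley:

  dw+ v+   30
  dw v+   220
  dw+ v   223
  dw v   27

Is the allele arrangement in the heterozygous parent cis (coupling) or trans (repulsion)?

The two most frequent classes are dw+ v (223) and dw v+ (220); these are the parental (non-recombinant) types.
So the F1 carried dw+ v on one chromosome and dw v+ on the other — the recessive alleles are on opposite chromosomes (trans / repulsion).

trans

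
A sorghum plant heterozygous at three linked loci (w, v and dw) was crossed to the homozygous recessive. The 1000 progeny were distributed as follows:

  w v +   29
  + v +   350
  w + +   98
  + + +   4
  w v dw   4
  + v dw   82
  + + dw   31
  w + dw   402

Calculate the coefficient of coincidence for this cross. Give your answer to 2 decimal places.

The two most frequent reciprocal classes, w + dw and + v +, are the parental types, so the F1 was w + dw / + v +.
The two rarest classes, w v dw and + + +, are the double crossovers. Comparing them with the parentals, only the v allele has switched, so v is the middle locus and the order is dw – v – w.
dw–v: (180 + 8)/1000 = 0.1880; v–w: (60 + 8)/1000 = 0.0680.
Expected DCO frequency = 0.1880 × 0.0680 ≈ 0.01278; observed = 8/1000 ≈ 0.00800.
Coefficient of coincidence = 0.00800/0.01278 ≈ 0.63.

0.63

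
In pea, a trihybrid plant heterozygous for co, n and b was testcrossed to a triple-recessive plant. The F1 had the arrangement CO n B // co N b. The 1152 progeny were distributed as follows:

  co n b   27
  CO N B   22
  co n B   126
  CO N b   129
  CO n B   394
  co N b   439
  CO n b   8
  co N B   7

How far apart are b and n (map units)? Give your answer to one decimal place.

The two rarest classes, CO n b and co N B, are the double crossovers. Comparing them with the parentals, only the b allele has switched, so b is the middle locus and the order is n – b – co.
Crossovers in the n–b interval produce the single-crossover classes CO N B and co n b (22 + 27 = 49) plus the double crossovers (15).
RF(n–b) = (49 + 15) / 1152 = 64/1152 = 0.0556 → 5.6 map units.

5.6 map units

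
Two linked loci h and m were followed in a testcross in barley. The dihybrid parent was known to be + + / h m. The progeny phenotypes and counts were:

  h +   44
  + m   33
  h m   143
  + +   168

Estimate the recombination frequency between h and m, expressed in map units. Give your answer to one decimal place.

19.8 map units

The recombinant classes are + m and h +: 33 + 44 = 77.
Recombination frequency = 77/388 = 0.1985 ≈ 19.8%, i.e. 19.8 map units.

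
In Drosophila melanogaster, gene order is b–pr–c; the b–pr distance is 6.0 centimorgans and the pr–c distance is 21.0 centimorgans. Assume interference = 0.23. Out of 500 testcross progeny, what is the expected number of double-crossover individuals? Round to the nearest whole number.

5

Map distances give recombination frequencies of 0.060 and 0.210 for the two intervals.
With interference 0.23 (so coincidence = 0.77), expected double-crossover frequency = 0.060 × 0.210 × 0.77 = 0.00970.
Expected number = 0.00970 × 500 = 4.85 ≈ 5.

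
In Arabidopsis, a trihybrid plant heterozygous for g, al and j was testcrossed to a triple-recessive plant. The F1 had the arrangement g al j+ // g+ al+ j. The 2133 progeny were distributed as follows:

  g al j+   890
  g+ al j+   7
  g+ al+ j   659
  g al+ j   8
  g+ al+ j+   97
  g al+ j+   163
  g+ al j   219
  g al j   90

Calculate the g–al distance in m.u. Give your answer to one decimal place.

The two rarest classes, g+ al j+ and g al+ j, are the double crossovers. Comparing them with the parentals, only the g allele has switched, so g is the middle locus and the order is al – g – j.
Crossovers in the al–g interval produce the single-crossover classes g al+ j+ and g+ al j (163 + 219 = 382) plus the double crossovers (15).
RF(al–g) = (382 + 15) / 2133 = 397/2133 = 0.1861 → 18.6 m.u.

18.6 m.u.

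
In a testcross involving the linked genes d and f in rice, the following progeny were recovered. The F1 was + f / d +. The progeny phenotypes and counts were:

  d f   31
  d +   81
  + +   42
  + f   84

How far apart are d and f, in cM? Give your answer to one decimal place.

The recombinant classes are + + and d f: 42 + 31 = 73.
Recombination frequency = 73/238 = 0.3067 ≈ 30.7%, i.e. 30.7 cM.

30.7 cM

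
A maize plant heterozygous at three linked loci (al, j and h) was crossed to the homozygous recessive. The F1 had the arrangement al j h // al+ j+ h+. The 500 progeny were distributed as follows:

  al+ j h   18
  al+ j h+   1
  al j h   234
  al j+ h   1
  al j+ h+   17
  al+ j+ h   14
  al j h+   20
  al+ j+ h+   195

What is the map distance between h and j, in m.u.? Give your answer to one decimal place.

The two rarest classes, al j+ h and al+ j h+, are the double crossovers. Comparing them with the parentals, only the j allele has switched, so j is the middle locus and the order is h – j – al.
Crossovers in the h–j interval produce the single-crossover classes al j h+ and al+ j+ h (20 + 14 = 34) plus the double crossovers (2).
RF(h–j) = (34 + 2) / 500 = 36/500 = 0.0720 → 7.2 m.u.

7.2 m.u.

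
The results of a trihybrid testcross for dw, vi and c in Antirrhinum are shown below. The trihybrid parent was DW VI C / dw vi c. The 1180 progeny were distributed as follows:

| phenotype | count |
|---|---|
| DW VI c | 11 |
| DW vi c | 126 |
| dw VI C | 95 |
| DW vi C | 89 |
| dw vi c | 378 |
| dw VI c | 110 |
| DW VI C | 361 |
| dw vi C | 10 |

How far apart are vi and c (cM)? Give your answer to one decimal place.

18.6 cM

The two rarest classes, DW VI c and dw vi C, are the double crossovers. Comparing them with the parentals, only the c allele has switched, so c is the middle locus and the order is vi – c – dw.
Crossovers in the vi–c interval produce the single-crossover classes DW vi C and dw VI c (89 + 110 = 199) plus the double crossovers (21).
RF(vi–c) = (199 + 21) / 1180 = 220/1180 = 0.1864 → 18.6 cM.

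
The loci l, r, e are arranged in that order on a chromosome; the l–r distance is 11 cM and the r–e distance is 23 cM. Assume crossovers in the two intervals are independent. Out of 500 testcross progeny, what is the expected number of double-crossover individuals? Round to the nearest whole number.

13

Map distances give recombination frequencies of 0.110 and 0.230 for the two intervals.
With no interference, expected double-crossover frequency = 0.110 × 0.230 = 0.02530.
Expected number = 0.02530 × 500 = 12.65 ≈ 13.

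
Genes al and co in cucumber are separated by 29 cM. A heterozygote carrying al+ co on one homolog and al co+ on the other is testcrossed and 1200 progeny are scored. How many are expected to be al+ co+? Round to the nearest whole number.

A map distance of 29 cM corresponds to a recombination frequency of 0.290.
The F1 is al+ co / al co+, so al+ co+ is a recombinant gamete class with expected frequency r/2 = 0.290/2 = 0.1450.
Expected number = 0.1450 × 1200 = 174.00 ≈ 174.

174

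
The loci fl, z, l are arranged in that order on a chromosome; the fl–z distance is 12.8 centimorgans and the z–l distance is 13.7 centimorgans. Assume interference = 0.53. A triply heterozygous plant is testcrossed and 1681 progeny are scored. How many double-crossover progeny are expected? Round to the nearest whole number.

14

Map distances give recombination frequencies of 0.128 and 0.137 for the two intervals.
With interference 0.53 (so coincidence = 0.47), expected double-crossover frequency = 0.128 × 0.137 × 0.47 = 0.00824.
Expected number = 0.00824 × 1681 = 13.85 ≈ 14.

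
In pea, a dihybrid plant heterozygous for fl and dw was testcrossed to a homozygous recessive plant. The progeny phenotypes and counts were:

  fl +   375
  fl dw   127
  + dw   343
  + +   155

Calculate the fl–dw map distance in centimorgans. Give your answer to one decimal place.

The two most frequent classes, + dw (343) and fl + (375), are the parental types, so the F1 was + dw / fl +.
The recombinant classes are + + and fl dw: 155 + 127 = 282.
Recombination frequency = 282/1000 = 0.2820 ≈ 28.2%, i.e. 28.2 centimorgans.

28.2 centimorgans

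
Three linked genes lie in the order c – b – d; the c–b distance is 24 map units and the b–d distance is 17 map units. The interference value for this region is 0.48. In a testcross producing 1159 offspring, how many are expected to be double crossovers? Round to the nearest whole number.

Map distances give recombination frequencies of 0.240 and 0.170 for the two intervals.
With interference 0.48 (so coincidence = 0.52), expected double-crossover frequency = 0.240 × 0.170 × 0.52 = 0.02122.
Expected number = 0.02122 × 1159 = 24.59 ≈ 25.

25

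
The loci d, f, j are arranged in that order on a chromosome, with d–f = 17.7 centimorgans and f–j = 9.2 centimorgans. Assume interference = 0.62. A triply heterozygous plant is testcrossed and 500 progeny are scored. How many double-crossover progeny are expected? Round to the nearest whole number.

Map distances give recombination frequencies of 0.177 and 0.092 for the two intervals.
With interference 0.62 (so coincidence = 0.38), expected double-crossover frequency = 0.177 × 0.092 × 0.38 = 0.00619.
Expected number = 0.00619 × 500 = 3.09 ≈ 3.

3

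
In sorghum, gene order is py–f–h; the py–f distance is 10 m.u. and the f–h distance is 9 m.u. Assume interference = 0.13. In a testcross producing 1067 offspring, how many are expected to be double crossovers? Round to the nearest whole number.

8

Map distances give recombination frequencies of 0.100 and 0.090 for the two intervals.
With interference 0.13 (so coincidence = 0.87), expected double-crossover frequency = 0.100 × 0.090 × 0.87 = 0.00783.
Expected number = 0.00783 × 1067 = 8.35 ≈ 8.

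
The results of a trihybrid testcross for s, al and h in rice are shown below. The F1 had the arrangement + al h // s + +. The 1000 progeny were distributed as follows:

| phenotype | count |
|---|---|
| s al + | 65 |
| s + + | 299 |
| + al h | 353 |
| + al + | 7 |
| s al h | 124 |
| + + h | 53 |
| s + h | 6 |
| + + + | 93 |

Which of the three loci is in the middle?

h

The two rarest classes, + al + and s + h, are the double crossovers. Comparing them with the parentals, only the h allele has switched, so h is the middle locus and the order is s – h – al.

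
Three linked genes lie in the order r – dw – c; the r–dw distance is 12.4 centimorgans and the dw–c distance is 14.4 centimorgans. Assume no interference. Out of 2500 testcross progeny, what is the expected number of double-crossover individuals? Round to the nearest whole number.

Map distances give recombination frequencies of 0.124 and 0.144 for the two intervals.
With no interference, expected double-crossover frequency = 0.124 × 0.144 = 0.01786.
Expected number = 0.01786 × 2500 = 44.64 ≈ 45.

45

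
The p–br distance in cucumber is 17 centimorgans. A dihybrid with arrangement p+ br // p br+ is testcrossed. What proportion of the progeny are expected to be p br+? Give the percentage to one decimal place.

41.5%

A map distance of 17 centimorgans corresponds to a recombination frequency of 0.170.
The F1 is p+ br / p br+, so p br+ is a parental gamete class with expected frequency (1 − r)/2 = 0.830/2 = 0.4150.
That is 0.4150 = 41.5% of the progeny.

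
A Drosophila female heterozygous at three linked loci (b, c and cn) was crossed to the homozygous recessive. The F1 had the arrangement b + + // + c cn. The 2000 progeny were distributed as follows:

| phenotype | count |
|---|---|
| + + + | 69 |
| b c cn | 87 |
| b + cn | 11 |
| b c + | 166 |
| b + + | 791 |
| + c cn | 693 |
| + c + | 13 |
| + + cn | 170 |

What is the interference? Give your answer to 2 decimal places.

0.26

The two rarest classes, b + cn and + c +, are the double crossovers. Comparing them with the parentals, only the cn allele has switched, so cn is the middle locus and the order is c – cn – b.
c–cn: (336 + 24)/2000 = 0.1800; cn–b: (156 + 24)/2000 = 0.0900.
Expected DCO frequency = 0.1800 × 0.0900 ≈ 0.01620; observed = 24/2000 ≈ 0.01200.
Coefficient of coincidence = 0.01200/0.01620 ≈ 0.74; interference = 1 − 0.74 = 0.26.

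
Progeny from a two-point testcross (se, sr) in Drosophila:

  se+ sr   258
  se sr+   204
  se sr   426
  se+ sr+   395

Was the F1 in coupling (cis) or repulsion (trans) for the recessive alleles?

cis

The two most frequent classes are se+ sr+ (395) and se sr (426); these are the parental (non-recombinant) types.
So the F1 carried se+ sr+ on one chromosome and se sr on the other — the recessive alleles are on the same chromosome (cis / coupling).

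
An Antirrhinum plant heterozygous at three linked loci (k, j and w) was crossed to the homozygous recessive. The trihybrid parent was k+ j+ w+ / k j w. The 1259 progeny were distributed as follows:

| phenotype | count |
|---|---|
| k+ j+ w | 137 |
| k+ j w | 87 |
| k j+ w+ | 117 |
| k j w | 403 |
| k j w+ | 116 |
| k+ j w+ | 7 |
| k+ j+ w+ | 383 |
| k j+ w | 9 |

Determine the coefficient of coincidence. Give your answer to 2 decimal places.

The two rarest classes, k+ j w+ and k j+ w, are the double crossovers. Comparing them with the parentals, only the j allele has switched, so j is the middle locus and the order is k – j – w.
k–j: (204 + 16)/1259 = 0.1747; j–w: (253 + 16)/1259 = 0.2137.
Expected DCO frequency = 0.1747 × 0.2137 ≈ 0.03733; observed = 16/1259 ≈ 0.01271.
Coefficient of coincidence = 0.01271/0.03733 ≈ 0.34.

0.34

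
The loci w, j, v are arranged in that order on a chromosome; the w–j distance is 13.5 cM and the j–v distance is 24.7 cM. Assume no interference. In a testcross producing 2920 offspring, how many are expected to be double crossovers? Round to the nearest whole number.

97

Map distances give recombination frequencies of 0.135 and 0.247 for the two intervals.
With no interference, expected double-crossover frequency = 0.135 × 0.247 = 0.03334.
Expected number = 0.03334 × 2920 = 97.37 ≈ 97.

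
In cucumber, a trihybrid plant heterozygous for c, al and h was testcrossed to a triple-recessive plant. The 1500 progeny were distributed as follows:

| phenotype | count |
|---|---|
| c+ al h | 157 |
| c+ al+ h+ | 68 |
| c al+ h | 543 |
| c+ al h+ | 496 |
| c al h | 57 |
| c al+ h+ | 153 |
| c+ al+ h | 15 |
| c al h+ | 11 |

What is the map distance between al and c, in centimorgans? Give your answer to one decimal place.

10.1 centimorgans

The two most frequent reciprocal classes, c+ al h+ and c al+ h, are the parental types, so the F1 was c+ al h+ / c al+ h.
The two rarest classes, c al h+ and c+ al+ h, are the double crossovers. Comparing them with the parentals, only the c allele has switched, so c is the middle locus and the order is al – c – h.
Crossovers in the al–c interval produce the single-crossover classes c+ al+ h+ and c al h (68 + 57 = 125) plus the double crossovers (26).
RF(al–c) = (125 + 26) / 1500 = 151/1500 = 0.1007 → 10.1 centimorgans.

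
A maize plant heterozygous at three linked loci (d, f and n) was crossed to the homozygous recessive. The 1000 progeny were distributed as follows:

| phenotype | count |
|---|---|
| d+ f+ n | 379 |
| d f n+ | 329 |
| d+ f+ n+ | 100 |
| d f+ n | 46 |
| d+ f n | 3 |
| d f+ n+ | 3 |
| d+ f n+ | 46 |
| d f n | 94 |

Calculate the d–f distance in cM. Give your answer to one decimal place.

The two most frequent reciprocal classes, d+ f+ n and d f n+, are the parental types, so the F1 was d+ f+ n / d f n+.
The two rarest classes, d+ f n and d f+ n+, are the double crossovers. Comparing them with the parentals, only the f allele has switched, so f is the middle locus and the order is n – f – d.
Crossovers in the f–d interval produce the single-crossover classes d f+ n and d+ f n+ (46 + 46 = 92) plus the double crossovers (6).
RF(f–d) = (92 + 6) / 1000 = 98/1000 = 0.0980 → 9.8 cM.

9.8 cM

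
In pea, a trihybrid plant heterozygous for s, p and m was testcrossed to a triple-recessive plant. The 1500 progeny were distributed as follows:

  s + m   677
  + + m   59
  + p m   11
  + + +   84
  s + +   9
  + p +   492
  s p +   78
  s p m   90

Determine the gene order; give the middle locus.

m

The two most frequent reciprocal classes, s + m and + p +, are the parental types, so the F1 was s + m / + p +.
The two rarest classes, s + + and + p m, are the double crossovers. Comparing them with the parentals, only the m allele has switched, so m is the middle locus and the order is p – m – s.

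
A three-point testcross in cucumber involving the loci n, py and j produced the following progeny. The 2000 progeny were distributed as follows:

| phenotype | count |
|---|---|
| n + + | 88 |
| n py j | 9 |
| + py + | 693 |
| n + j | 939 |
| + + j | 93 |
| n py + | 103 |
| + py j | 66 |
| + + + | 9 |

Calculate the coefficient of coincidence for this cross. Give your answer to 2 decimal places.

The two most frequent reciprocal classes, + py + and n + j, are the parental types, so the F1 was + py + / n + j.
The two rarest classes, + + + and n py j, are the double crossovers. Comparing them with the parentals, only the py allele has switched, so py is the middle locus and the order is n – py – j.
n–py: (196 + 18)/2000 = 0.1070; py–j: (154 + 18)/2000 = 0.0860.
Expected DCO frequency = 0.1070 × 0.0860 ≈ 0.00920; observed = 18/2000 ≈ 0.00900.
Coefficient of coincidence = 0.00900/0.00920 ≈ 0.98.

0.98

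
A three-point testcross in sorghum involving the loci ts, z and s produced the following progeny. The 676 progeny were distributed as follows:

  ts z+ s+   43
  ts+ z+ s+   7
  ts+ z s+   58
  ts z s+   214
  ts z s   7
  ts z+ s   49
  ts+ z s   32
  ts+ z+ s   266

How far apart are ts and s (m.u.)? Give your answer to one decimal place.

17.9 m.u.

The two most frequent reciprocal classes, ts z s+ and ts+ z+ s, are the parental types, so the F1 was ts z s+ / ts+ z+ s.
The two rarest classes, ts z s and ts+ z+ s+, are the double crossovers. Comparing them with the parentals, only the s allele has switched, so s is the middle locus and the order is ts – s – z.
Crossovers in the ts–s interval produce the single-crossover classes ts+ z s+ and ts z+ s (58 + 49 = 107) plus the double crossovers (14).
RF(ts–s) = (107 + 14) / 676 = 121/676 = 0.1790 → 17.9 m.u.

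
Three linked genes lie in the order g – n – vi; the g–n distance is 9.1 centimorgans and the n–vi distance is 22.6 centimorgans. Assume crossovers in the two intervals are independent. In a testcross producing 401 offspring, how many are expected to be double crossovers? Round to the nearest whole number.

8

Map distances give recombination frequencies of 0.091 and 0.226 for the two intervals.
With no interference, expected double-crossover frequency = 0.091 × 0.226 = 0.02057.
Expected number = 0.02057 × 401 = 8.25 ≈ 8.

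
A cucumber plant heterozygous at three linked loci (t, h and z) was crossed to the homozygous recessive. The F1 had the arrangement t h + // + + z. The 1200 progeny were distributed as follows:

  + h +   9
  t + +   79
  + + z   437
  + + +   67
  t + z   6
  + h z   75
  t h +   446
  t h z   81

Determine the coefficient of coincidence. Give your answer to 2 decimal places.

The two rarest classes, + h + and t + z, are the double crossovers. Comparing them with the parentals, only the t allele has switched, so t is the middle locus and the order is z – t – h.
z–t: (148 + 15)/1200 = 0.1358; t–h: (154 + 15)/1200 = 0.1408.
Expected DCO frequency = 0.1358 × 0.1408 ≈ 0.01912; observed = 15/1200 ≈ 0.01250.
Coefficient of coincidence = 0.01250/0.01912 ≈ 0.65.

0.65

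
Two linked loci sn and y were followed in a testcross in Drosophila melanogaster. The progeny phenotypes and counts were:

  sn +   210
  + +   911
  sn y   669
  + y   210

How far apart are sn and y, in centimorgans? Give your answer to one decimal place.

21.0 centimorgans

The two most frequent classes, + + (911) and sn y (669), are the parental types, so the F1 was + + / sn y.
The recombinant classes are + y and sn +: 210 + 210 = 420.
Recombination frequency = 420/2000 = 0.2100 ≈ 21.0%, i.e. 21.0 centimorgans.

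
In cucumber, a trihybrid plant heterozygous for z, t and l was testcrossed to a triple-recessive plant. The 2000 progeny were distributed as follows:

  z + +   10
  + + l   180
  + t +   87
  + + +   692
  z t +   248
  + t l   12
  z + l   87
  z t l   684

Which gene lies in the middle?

The two most frequent reciprocal classes, z t l and + + +, are the parental types, so the F1 was z t l / + + +.
The two rarest classes, + t l and z + +, are the double crossovers. Comparing them with the parentals, only the z allele has switched, so z is the middle locus and the order is l – z – t.

z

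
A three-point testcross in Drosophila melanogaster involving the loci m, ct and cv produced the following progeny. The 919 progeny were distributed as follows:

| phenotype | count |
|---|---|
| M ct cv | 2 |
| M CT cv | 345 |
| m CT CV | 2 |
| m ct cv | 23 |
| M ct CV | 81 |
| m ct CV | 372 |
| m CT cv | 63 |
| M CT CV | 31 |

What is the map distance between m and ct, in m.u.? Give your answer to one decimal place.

16.1 m.u.

The two most frequent reciprocal classes, m ct CV and M CT cv, are the parental types, so the F1 was m ct CV / M CT cv.
The two rarest classes, m CT CV and M ct cv, are the double crossovers. Comparing them with the parentals, only the ct allele has switched, so ct is the middle locus and the order is m – ct – cv.
Crossovers in the m–ct interval produce the single-crossover classes M ct CV and m CT cv (81 + 63 = 144) plus the double crossovers (4).
RF(m–ct) = (144 + 4) / 919 = 148/919 = 0.1610 → 16.1 m.u.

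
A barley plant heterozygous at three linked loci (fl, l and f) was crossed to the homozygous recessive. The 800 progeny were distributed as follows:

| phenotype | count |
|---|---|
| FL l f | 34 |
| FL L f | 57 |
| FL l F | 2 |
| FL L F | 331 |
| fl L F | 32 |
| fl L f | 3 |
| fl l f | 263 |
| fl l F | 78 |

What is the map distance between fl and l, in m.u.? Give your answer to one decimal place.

The two most frequent reciprocal classes, fl l f and FL L F, are the parental types, so the F1 was fl l f / FL L F.
The two rarest classes, fl L f and FL l F, are the double crossovers. Comparing them with the parentals, only the l allele has switched, so l is the middle locus and the order is f – l – fl.
Crossovers in the l–fl interval produce the single-crossover classes FL l f and fl L F (34 + 32 = 66) plus the double crossovers (5).
RF(l–fl) = (66 + 5) / 800 = 71/800 = 0.0887 → 8.9 m.u.

8.9 m.u.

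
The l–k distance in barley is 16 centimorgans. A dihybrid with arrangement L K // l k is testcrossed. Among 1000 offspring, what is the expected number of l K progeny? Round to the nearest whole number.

A map distance of 16 centimorgans corresponds to a recombination frequency of 0.160.
The F1 is L K / l k, so l K is a recombinant gamete class with expected frequency r/2 = 0.160/2 = 0.0800.
Expected number = 0.0800 × 1000 = 80.00 ≈ 80.

80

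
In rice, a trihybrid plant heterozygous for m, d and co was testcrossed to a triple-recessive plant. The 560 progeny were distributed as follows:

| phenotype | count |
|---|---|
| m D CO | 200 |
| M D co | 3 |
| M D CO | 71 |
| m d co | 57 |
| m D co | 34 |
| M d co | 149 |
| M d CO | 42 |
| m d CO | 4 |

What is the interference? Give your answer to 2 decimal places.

The two most frequent reciprocal classes, M d co and m D CO, are the parental types, so the F1 was M d co / m D CO.
The two rarest classes, M D co and m d CO, are the double crossovers. Comparing them with the parentals, only the d allele has switched, so d is the middle locus and the order is m – d – co.
m–d: (128 + 7)/560 = 0.2411; d–co: (76 + 7)/560 = 0.1482.
Expected DCO frequency = 0.2411 × 0.1482 ≈ 0.03573; observed = 7/560 ≈ 0.01250.
Coefficient of coincidence = 0.01250/0.03573 ≈ 0.35; interference = 1 − 0.35 = 0.65.

0.65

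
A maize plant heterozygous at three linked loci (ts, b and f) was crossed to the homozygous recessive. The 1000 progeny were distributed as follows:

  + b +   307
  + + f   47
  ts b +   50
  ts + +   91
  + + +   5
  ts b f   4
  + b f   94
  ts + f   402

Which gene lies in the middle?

b

The two most frequent reciprocal classes, ts + f and + b +, are the parental types, so the F1 was ts + f / + b +.
The two rarest classes, ts b f and + + +, are the double crossovers. Comparing them with the parentals, only the b allele has switched, so b is the middle locus and the order is f – b – ts.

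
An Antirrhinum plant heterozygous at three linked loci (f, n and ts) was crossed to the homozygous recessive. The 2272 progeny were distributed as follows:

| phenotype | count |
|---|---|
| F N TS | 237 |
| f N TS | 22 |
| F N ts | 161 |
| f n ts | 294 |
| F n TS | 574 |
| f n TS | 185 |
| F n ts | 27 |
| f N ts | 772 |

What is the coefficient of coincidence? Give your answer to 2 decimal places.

0.49

The two most frequent reciprocal classes, f N ts and F n TS, are the parental types, so the F1 was f N ts / F n TS.
The two rarest classes, f N TS and F n ts, are the double crossovers. Comparing them with the parentals, only the ts allele has switched, so ts is the middle locus and the order is f – ts – n.
f–ts: (346 + 49)/2272 = 0.1739; ts–n: (531 + 49)/2272 = 0.2553.
Expected DCO frequency = 0.1739 × 0.2553 ≈ 0.04440; observed = 49/2272 ≈ 0.02157.
Coefficient of coincidence = 0.02157/0.04440 ≈ 0.49.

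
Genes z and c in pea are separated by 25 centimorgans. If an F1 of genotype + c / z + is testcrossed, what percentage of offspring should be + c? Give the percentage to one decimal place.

A map distance of 25 centimorgans corresponds to a recombination frequency of 0.250.
The F1 is + c / z +, so + c is a parental gamete class with expected frequency (1 − r)/2 = 0.750/2 = 0.3750.
That is 0.3750 = 37.5% of the progeny.

37.5%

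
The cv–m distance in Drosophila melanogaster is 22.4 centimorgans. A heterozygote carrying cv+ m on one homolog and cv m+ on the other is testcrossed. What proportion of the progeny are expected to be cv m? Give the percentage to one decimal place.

11.2%

A map distance of 22.4 centimorgans corresponds to a recombination frequency of 0.224.
The F1 is cv+ m / cv m+, so cv m is a recombinant gamete class with expected frequency r/2 = 0.224/2 = 0.1120.
That is 0.1120 = 11.2% of the progeny.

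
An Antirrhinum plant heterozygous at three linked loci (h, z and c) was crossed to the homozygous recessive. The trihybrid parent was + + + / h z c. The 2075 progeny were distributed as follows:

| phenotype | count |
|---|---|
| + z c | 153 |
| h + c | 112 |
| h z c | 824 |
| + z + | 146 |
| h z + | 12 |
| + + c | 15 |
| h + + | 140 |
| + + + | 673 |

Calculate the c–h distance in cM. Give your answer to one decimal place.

The two rarest classes, + + c and h z +, are the double crossovers. Comparing them with the parentals, only the c allele has switched, so c is the middle locus and the order is h – c – z.
Crossovers in the h–c interval produce the single-crossover classes h + + and + z c (140 + 153 = 293) plus the double crossovers (27).
RF(h–c) = (293 + 27) / 2075 = 320/2075 = 0.1542 → 15.4 cM.

15.4 cM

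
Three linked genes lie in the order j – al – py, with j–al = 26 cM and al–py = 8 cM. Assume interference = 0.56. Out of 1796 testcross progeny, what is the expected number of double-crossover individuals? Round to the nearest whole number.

16

Map distances give recombination frequencies of 0.260 and 0.080 for the two intervals.
With interference 0.56 (so coincidence = 0.44), expected double-crossover frequency = 0.260 × 0.080 × 0.44 = 0.00915.
Expected number = 0.00915 × 1796 = 16.44 ≈ 16.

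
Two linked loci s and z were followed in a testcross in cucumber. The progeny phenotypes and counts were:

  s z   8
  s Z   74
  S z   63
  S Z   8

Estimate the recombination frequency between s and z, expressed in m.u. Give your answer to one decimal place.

The two most frequent classes, S z (63) and s Z (74), are the parental types, so the F1 was S z / s Z.
The recombinant classes are S Z and s z: 8 + 8 = 16.
Recombination frequency = 16/153 = 0.1046 ≈ 10.5%, i.e. 10.5 m.u.

10.5 m.u.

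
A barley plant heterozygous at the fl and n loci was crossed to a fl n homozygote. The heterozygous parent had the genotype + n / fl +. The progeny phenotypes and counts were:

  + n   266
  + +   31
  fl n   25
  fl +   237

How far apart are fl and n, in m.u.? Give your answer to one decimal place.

10.0 m.u.

The recombinant classes are + + and fl n: 31 + 25 = 56.
Recombination frequency = 56/559 = 0.1002 ≈ 10.0%, i.e. 10.0 m.u.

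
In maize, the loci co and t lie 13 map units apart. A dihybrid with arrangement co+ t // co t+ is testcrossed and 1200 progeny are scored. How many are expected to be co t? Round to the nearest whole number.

A map distance of 13 map units corresponds to a recombination frequency of 0.130.
The F1 is co+ t / co t+, so co t is a recombinant gamete class with expected frequency r/2 = 0.130/2 = 0.0650.
Expected number = 0.0650 × 1200 = 78.00 ≈ 78.

78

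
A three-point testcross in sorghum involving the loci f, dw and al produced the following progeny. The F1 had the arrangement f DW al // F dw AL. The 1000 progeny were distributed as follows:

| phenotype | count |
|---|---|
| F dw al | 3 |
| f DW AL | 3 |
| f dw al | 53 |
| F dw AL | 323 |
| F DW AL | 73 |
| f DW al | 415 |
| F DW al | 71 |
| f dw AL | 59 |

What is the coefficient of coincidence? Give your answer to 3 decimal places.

The two rarest classes, f DW AL and F dw al, are the double crossovers. Comparing them with the parentals, only the al allele has switched, so al is the middle locus and the order is dw – al – f.
dw–al: (126 + 6)/1000 = 0.1320; al–f: (130 + 6)/1000 = 0.1360.
Expected DCO frequency = 0.1320 × 0.1360 ≈ 0.01795; observed = 6/1000 ≈ 0.00600.
Coefficient of coincidence = 0.00600/0.01795 ≈ 0.334.

0.334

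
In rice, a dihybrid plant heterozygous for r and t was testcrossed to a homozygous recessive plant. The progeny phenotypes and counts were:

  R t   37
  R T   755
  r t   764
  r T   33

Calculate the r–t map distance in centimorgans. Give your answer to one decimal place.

4.4 centimorgans

The two most frequent classes, R T (755) and r t (764), are the parental types, so the F1 was R T / r t.
The recombinant classes are R t and r T: 37 + 33 = 70.
Recombination frequency = 70/1589 = 0.0441 ≈ 4.4%, i.e. 4.4 centimorgans.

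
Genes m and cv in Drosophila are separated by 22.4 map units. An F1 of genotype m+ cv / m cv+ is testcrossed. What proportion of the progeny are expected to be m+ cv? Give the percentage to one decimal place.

38.8%

A map distance of 22.4 map units corresponds to a recombination frequency of 0.224.
The F1 is m+ cv / m cv+, so m+ cv is a parental gamete class with expected frequency (1 − r)/2 = 0.776/2 = 0.3880.
That is 0.3880 = 38.8% of the progeny.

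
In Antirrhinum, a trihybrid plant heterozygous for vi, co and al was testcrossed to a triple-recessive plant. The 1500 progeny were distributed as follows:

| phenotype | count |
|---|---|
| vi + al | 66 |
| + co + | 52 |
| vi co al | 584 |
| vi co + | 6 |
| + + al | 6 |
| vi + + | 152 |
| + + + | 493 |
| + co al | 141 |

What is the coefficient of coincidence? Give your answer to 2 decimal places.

0.45

The two most frequent reciprocal classes, vi co al and + + +, are the parental types, so the F1 was vi co al / + + +.
The two rarest classes, vi co + and + + al, are the double crossovers. Comparing them with the parentals, only the al allele has switched, so al is the middle locus and the order is vi – al – co.
vi–al: (293 + 12)/1500 = 0.2033; al–co: (118 + 12)/1500 = 0.0867.
Expected DCO frequency = 0.2033 × 0.0867 ≈ 0.01763; observed = 12/1500 ≈ 0.00800.
Coefficient of coincidence = 0.00800/0.01763 ≈ 0.45.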